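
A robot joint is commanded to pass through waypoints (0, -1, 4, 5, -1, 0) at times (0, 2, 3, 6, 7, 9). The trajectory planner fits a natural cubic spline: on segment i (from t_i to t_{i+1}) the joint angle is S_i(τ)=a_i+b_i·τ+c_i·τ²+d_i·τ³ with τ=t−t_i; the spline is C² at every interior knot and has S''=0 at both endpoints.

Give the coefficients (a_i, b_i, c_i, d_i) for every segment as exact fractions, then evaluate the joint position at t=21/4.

Δ: Δ0=-1/2, Δ1=5, Δ2=1/3, Δ3=-6, Δ4=1/2
row 1: diag=6, rhs=33; c'=1/6, d'=11/2
row 2: denom=8−1·1/6=47/6; d'=(-28−1·11/2)/(47/6)=-201/47
row 3: denom=8−3·18/47=322/47; d'=(-38−3·-201/47)/(322/47)=-169/46
row 4: denom=6−1·47/322=1885/322; d'=(39−1·-169/46)/(1885/322)=1057/145
back: M4=1057/145
back: M3=-169/46−47/322·1057/145=-687/145
back: M2=-201/47−18/47·-687/145=-357/145
back: M1=11/2−1/6·-357/145=857/145
M: M0=0, M1=857/145, M2=-357/145, M3=-687/145, M4=1057/145, M5=0
seg 0: a=0, c=M0/2=0, d=(M1−M0)/(6·2)=857/1740, b=Δ0−h0·(2M0+M1)/6=-2149/870
seg 1: a=-1, c=M1/2=857/290, d=(M2−M1)/(6·1)=-607/435, b=Δ1−h1·(2M1+M2)/6=2993/870
seg 2: a=4, c=M2/2=-357/290, d=(M3−M2)/(6·3)=-11/87, b=Δ2−h2·(2M2+M3)/6=4493/870
seg 3: a=5, c=M3/2=-687/290, d=(M4−M3)/(6·1)=872/435, b=Δ3−h3·(2M3+M4)/6=-4903/870
seg 4: a=-1, c=M4/2=1057/290, d=(M5−M4)/(6·2)=-1057/1740, b=Δ4−h4·(2M4+M5)/6=-3793/870
t_q=21/4 → seg 2, τ=9/4; S=4+4493/870·τ+-357/290·τ²+-11/87·τ³=73753/9280

  seg 0: a=0 b=-2149/870 c=0 d=857/1740
  seg 1: a=-1 b=2993/870 c=857/290 d=-607/435
  seg 2: a=4 b=4493/870 c=-357/290 d=-11/87
  seg 3: a=5 b=-4903/870 c=-687/290 d=872/435
  seg 4: a=-1 b=-3793/870 c=1057/290 d=-1057/1740
S(21/4) = 73753/9280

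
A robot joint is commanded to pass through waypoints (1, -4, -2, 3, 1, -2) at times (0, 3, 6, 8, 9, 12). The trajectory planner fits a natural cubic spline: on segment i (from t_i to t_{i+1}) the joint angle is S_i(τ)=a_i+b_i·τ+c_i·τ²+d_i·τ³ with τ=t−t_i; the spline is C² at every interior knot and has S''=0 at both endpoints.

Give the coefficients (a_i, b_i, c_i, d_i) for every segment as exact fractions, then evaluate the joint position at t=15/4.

Δ: Δ0=-5/3, Δ1=2/3, Δ2=5/2, Δ3=-2, Δ4=-1
row 1: diag=12, rhs=14; c'=1/4, d'=7/6
row 2: denom=10−3·1/4=37/4; d'=(11−3·7/6)/(37/4)=30/37
row 3: denom=6−2·8/37=206/37; d'=(-27−2·30/37)/(206/37)=-1059/206
row 4: denom=8−1·37/206=1611/206; d'=(6−1·-1059/206)/(1611/206)=255/179
back: M4=255/179
back: M3=-1059/206−37/206·255/179=-966/179
back: M2=30/37−8/37·-966/179=354/179
back: M1=7/6−1/4·354/179=361/537
M: M0=0, M1=361/537, M2=354/179, M3=-966/179, M4=255/179, M5=0
seg 0: a=1, c=M0/2=0, d=(M1−M0)/(6·3)=361/9666, b=Δ0−h0·(2M0+M1)/6=-717/358
seg 1: a=-4, c=M1/2=361/1074, d=(M2−M1)/(6·3)=701/9666, b=Δ1−h1·(2M1+M2)/6=-178/179
seg 2: a=-2, c=M2/2=177/179, d=(M3−M2)/(6·2)=-110/179, b=Δ2−h2·(2M2+M3)/6=1067/358
seg 3: a=3, c=M3/2=-483/179, d=(M4−M3)/(6·1)=407/358, b=Δ3−h3·(2M3+M4)/6=-157/358
seg 4: a=1, c=M4/2=255/358, d=(M5−M4)/(6·3)=-85/1074, b=Δ4−h4·(2M4+M5)/6=-434/179
t_q=15/4 → seg 1, τ=3/4; S=-4+-178/179·τ+361/1074·τ²+701/9666·τ³=-103703/22912

  seg 0: a=1 b=-717/358 c=0 d=361/9666
  seg 1: a=-4 b=-178/179 c=361/1074 d=701/9666
  seg 2: a=-2 b=1067/358 c=177/179 d=-110/179
  seg 3: a=3 b=-157/358 c=-483/179 d=407/358
  seg 4: a=1 b=-434/179 c=255/358 d=-85/1074
S(15/4) = -103703/22912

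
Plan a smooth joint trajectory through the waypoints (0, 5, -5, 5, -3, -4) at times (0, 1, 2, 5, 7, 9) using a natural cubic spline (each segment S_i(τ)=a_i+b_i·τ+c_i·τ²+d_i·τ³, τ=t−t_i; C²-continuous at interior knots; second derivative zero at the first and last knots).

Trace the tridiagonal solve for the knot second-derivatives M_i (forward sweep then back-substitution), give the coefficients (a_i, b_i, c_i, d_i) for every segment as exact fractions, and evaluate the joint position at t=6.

  seg 0: a=0 b=58771/6204 c=0 d=-27751/6204
  seg 1: a=5 b=-12241/3102 c=-27751/2068 d=45695/6204
  seg 2: a=-5 b=-53903/6204 c=4486/517 d=-3219/2068
  seg 3: a=5 b=4175/3102 c=-11027/2068 d=8249/6204
  seg 4: a=-3 b=-12493/3102 c=5471/2068 d=-5471/12408
S(6) = 2423/1034

Δ: Δ0=5, Δ1=-10, Δ2=10/3, Δ3=-4, Δ4=-1/2
row 1: diag=4, rhs=-90; c'=1/4, d'=-45/2
row 2: denom=8−1·1/4=31/4; d'=(80−1·-45/2)/(31/4)=410/31
row 3: denom=10−3·12/31=274/31; d'=(-44−3·410/31)/(274/31)=-1297/137
row 4: denom=8−2·31/137=1034/137; d'=(21−2·-1297/137)/(1034/137)=5471/1034
back: M4=5471/1034
back: M3=-1297/137−31/137·5471/1034=-11027/1034
back: M2=410/31−12/31·-11027/1034=8972/517
back: M1=-45/2−1/4·8972/517=-27751/1034
M: M0=0, M1=-27751/1034, M2=8972/517, M3=-11027/1034, M4=5471/1034, M5=0
seg 0: a=0, c=M0/2=0, d=(M1−M0)/(6·1)=-27751/6204, b=Δ0−h0·(2M0+M1)/6=58771/6204
seg 1: a=5, c=M1/2=-27751/2068, d=(M2−M1)/(6·1)=45695/6204, b=Δ1−h1·(2M1+M2)/6=-12241/3102
seg 2: a=-5, c=M2/2=4486/517, d=(M3−M2)/(6·3)=-3219/2068, b=Δ2−h2·(2M2+M3)/6=-53903/6204
seg 3: a=5, c=M3/2=-11027/2068, d=(M4−M3)/(6·2)=8249/6204, b=Δ3−h3·(2M3+M4)/6=4175/3102
seg 4: a=-3, c=M4/2=5471/2068, d=(M5−M4)/(6·2)=-5471/12408, b=Δ4−h4·(2M4+M5)/6=-12493/3102
t_q=6 → seg 3, τ=1; S=5+4175/3102·τ+-11027/2068·τ²+8249/6204·τ³=2423/1034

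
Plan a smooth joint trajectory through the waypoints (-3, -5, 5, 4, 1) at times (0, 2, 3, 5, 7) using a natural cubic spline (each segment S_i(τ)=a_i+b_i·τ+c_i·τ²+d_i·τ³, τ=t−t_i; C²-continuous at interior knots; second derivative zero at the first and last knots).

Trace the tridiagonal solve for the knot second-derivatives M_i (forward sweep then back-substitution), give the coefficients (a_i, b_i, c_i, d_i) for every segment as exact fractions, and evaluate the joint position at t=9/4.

  seg 0: a=-3 b=-347/64 c=0 d=283/256
  seg 1: a=-5 b=251/32 c=849/128 d=-573/128
  seg 2: a=5 b=983/128 c=-435/64 d=693/512
  seg 3: a=4 b=-209/64 c=339/256 d=-113/512
S(9/4) = -22073/8192

Δ: Δ0=-1, Δ1=10, Δ2=-1/2, Δ3=-3/2
row 1: diag=6, rhs=66; c'=1/6, d'=11
row 2: denom=6−1·1/6=35/6; d'=(-63−1·11)/(35/6)=-444/35
row 3: denom=8−2·12/35=256/35; d'=(-6−2·-444/35)/(256/35)=339/128
back: M3=339/128
back: M2=-444/35−12/35·339/128=-435/32
back: M1=11−1/6·-435/32=849/64
M: M0=0, M1=849/64, M2=-435/32, M3=339/128, M4=0
seg 0: a=-3, c=M0/2=0, d=(M1−M0)/(6·2)=283/256, b=Δ0−h0·(2M0+M1)/6=-347/64
seg 1: a=-5, c=M1/2=849/128, d=(M2−M1)/(6·1)=-573/128, b=Δ1−h1·(2M1+M2)/6=251/32
seg 2: a=5, c=M2/2=-435/64, d=(M3−M2)/(6·2)=693/512, b=Δ2−h2·(2M2+M3)/6=983/128
seg 3: a=4, c=M3/2=339/256, d=(M4−M3)/(6·2)=-113/512, b=Δ3−h3·(2M3+M4)/6=-209/64
t_q=9/4 → seg 1, τ=1/4; S=-5+251/32·τ+849/128·τ²+-573/128·τ³=-22073/8192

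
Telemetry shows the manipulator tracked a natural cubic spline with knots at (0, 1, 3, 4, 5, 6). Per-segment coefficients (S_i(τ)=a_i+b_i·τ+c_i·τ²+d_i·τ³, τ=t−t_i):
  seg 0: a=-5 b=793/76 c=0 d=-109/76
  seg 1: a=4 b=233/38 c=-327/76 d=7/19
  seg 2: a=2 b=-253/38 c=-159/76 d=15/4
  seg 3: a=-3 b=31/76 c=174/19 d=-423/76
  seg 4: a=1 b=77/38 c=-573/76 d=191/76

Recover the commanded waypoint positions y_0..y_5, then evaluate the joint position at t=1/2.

y_0 = S_0(0) = a_0 = -5
y_1 = S_1(0) = a_1 = 4
y_2 = S_2(0) = a_2 = 2
y_3 = S_3(0) = a_3 = -3
y_4 = S_4(0) = a_4 = 1
y_5 = S_4(1) = -2
t_q=1/2 is in segment 0 (τ=1/2); S_0(τ)=23/608

y_0=-5 y_1=4 y_2=2 y_3=-3 y_4=1 y_5=-2
S(1/2) = 23/608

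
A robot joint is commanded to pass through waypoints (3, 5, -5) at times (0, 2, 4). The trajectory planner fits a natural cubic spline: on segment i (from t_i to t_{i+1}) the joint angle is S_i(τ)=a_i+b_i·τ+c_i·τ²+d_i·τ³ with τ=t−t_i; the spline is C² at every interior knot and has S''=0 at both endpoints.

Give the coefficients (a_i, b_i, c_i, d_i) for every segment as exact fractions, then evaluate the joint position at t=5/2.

Δ: Δ0=1, Δ1=-5
row 1: diag=8, rhs=-36; c'=1/4, d'=-9/2
back: M1=-9/2
M: M0=0, M1=-9/2, M2=0
seg 0: a=3, c=M0/2=0, d=(M1−M0)/(6·2)=-3/8, b=Δ0−h0·(2M0+M1)/6=5/2
seg 1: a=5, c=M1/2=-9/4, d=(M2−M1)/(6·2)=3/8, b=Δ1−h1·(2M1+M2)/6=-2
t_q=5/2 → seg 1, τ=1/2; S=5+-2·τ+-9/4·τ²+3/8·τ³=223/64

  seg 0: a=3 b=5/2 c=0 d=-3/8
  seg 1: a=5 b=-2 c=-9/4 d=3/8
S(5/2) = 223/64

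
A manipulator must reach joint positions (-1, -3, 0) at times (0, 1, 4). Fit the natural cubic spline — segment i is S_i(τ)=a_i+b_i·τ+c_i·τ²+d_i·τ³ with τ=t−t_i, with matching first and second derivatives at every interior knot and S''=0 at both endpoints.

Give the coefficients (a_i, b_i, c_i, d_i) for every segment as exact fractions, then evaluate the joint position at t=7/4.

Δ: Δ0=-2, Δ1=1
row 1: diag=8, rhs=18; c'=3/8, d'=9/4
back: M1=9/4
M: M0=0, M1=9/4, M2=0
seg 0: a=-1, c=M0/2=0, d=(M1−M0)/(6·1)=3/8, b=Δ0−h0·(2M0+M1)/6=-19/8
seg 1: a=-3, c=M1/2=9/8, d=(M2−M1)/(6·3)=-1/8, b=Δ1−h1·(2M1+M2)/6=-5/4
t_q=7/4 → seg 1, τ=3/4; S=-3+-5/4·τ+9/8·τ²+-1/8·τ³=-1719/512

  seg 0: a=-1 b=-19/8 c=0 d=3/8
  seg 1: a=-3 b=-5/4 c=9/8 d=-1/8
S(7/4) = -1719/512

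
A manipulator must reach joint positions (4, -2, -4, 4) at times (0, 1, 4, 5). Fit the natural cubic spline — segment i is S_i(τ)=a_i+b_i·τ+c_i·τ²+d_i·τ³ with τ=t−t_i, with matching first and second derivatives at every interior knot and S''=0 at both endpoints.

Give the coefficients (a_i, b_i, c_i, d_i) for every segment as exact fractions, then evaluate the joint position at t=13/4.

  seg 0: a=4 b=-208/33 c=0 d=10/33
  seg 1: a=-2 b=-178/33 c=10/11 d=2/9
  seg 2: a=-4 b=200/33 c=32/11 d=-32/33
S(13/4) = -2465/352

Δ: Δ0=-6, Δ1=-2/3, Δ2=8
row 1: diag=8, rhs=32; c'=3/8, d'=4
row 2: denom=8−3·3/8=55/8; d'=(52−3·4)/(55/8)=64/11
back: M2=64/11
back: M1=4−3/8·64/11=20/11
M: M0=0, M1=20/11, M2=64/11, M3=0
seg 0: a=4, c=M0/2=0, d=(M1−M0)/(6·1)=10/33, b=Δ0−h0·(2M0+M1)/6=-208/33
seg 1: a=-2, c=M1/2=10/11, d=(M2−M1)/(6·3)=2/9, b=Δ1−h1·(2M1+M2)/6=-178/33
seg 2: a=-4, c=M2/2=32/11, d=(M3−M2)/(6·1)=-32/33, b=Δ2−h2·(2M2+M3)/6=200/33
t_q=13/4 → seg 1, τ=9/4; S=-2+-178/33·τ+10/11·τ²+2/9·τ³=-2465/352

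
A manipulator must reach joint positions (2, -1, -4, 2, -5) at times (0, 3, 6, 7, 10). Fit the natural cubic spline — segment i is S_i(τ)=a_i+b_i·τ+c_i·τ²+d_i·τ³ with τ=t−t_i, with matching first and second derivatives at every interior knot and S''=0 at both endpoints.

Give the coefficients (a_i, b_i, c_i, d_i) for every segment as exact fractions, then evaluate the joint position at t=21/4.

Δ: Δ0=-1, Δ1=-1, Δ2=6, Δ3=-7/3
row 1: diag=12, rhs=0; c'=1/4, d'=0
row 2: denom=8−3·1/4=29/4; d'=(42−3·0)/(29/4)=168/29
row 3: denom=8−1·4/29=228/29; d'=(-50−1·168/29)/(228/29)=-809/114
back: M3=-809/114
back: M2=168/29−4/29·-809/114=386/57
back: M1=0−1/4·386/57=-193/114
M: M0=0, M1=-193/114, M2=386/57, M3=-809/114, M4=0
seg 0: a=2, c=M0/2=0, d=(M1−M0)/(6·3)=-193/2052, b=Δ0−h0·(2M0+M1)/6=-35/228
seg 1: a=-1, c=M1/2=-193/228, d=(M2−M1)/(6·3)=965/2052, b=Δ1−h1·(2M1+M2)/6=-307/114
seg 2: a=-4, c=M2/2=193/57, d=(M3−M2)/(6·1)=-527/228, b=Δ2−h2·(2M2+M3)/6=1123/228
seg 3: a=2, c=M3/2=-809/228, d=(M4−M3)/(6·3)=809/2052, b=Δ3−h3·(2M3+M4)/6=181/38
t_q=21/4 → seg 1, τ=9/4; S=-1+-307/114·τ+-193/228·τ²+965/2052·τ³=-29125/4864

  seg 0: a=2 b=-35/228 c=0 d=-193/2052
  seg 1: a=-1 b=-307/114 c=-193/228 d=965/2052
  seg 2: a=-4 b=1123/228 c=193/57 d=-527/228
  seg 3: a=2 b=181/38 c=-809/228 d=809/2052
S(21/4) = -29125/4864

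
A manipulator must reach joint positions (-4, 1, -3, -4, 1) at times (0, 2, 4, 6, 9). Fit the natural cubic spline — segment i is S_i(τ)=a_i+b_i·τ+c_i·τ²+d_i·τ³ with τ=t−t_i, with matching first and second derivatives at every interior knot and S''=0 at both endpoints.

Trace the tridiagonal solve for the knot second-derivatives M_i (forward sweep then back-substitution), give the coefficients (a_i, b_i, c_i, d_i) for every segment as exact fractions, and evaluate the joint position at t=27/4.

Δ: Δ0=5/2, Δ1=-2, Δ2=-1/2, Δ3=5/3
row 1: diag=8, rhs=-27; c'=1/4, d'=-27/8
row 2: denom=8−2·1/4=15/2; d'=(9−2·-27/8)/(15/2)=21/10
row 3: denom=10−2·4/15=142/15; d'=(13−2·21/10)/(142/15)=66/71
back: M3=66/71
back: M2=21/10−4/15·66/71=263/142
back: M1=-27/8−1/4·263/142=-545/142
M: M0=0, M1=-545/142, M2=263/142, M3=66/71, M4=0
seg 0: a=-4, c=M0/2=0, d=(M1−M0)/(6·2)=-545/1704, b=Δ0−h0·(2M0+M1)/6=805/213
seg 1: a=1, c=M1/2=-545/284, d=(M2−M1)/(6·2)=101/213, b=Δ1−h1·(2M1+M2)/6=-25/426
seg 2: a=-3, c=M2/2=263/284, d=(M3−M2)/(6·2)=-131/1704, b=Δ2−h2·(2M2+M3)/6=-871/426
seg 3: a=-4, c=M3/2=33/71, d=(M4−M3)/(6·3)=-11/213, b=Δ3−h3·(2M3+M4)/6=157/213
t_q=27/4 → seg 3, τ=3/4; S=-4+157/213·τ+33/71·τ²+-11/213·τ³=-14575/4544

  seg 0: a=-4 b=805/213 c=0 d=-545/1704
  seg 1: a=1 b=-25/426 c=-545/284 d=101/213
  seg 2: a=-3 b=-871/426 c=263/284 d=-131/1704
  seg 3: a=-4 b=157/213 c=33/71 d=-11/213
S(27/4) = -14575/4544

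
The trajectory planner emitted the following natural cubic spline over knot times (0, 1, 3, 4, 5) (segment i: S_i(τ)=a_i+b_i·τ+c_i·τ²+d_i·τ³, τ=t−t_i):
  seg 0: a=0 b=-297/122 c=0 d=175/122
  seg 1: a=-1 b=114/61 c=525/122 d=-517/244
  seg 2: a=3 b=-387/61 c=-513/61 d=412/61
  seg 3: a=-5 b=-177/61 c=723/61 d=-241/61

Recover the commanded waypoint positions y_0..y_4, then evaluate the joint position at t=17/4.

y_0 = S_0(0) = a_0 = 0
y_1 = S_1(0) = a_1 = -1
y_2 = S_2(0) = a_2 = 3
y_3 = S_3(0) = a_3 = -5
y_4 = S_3(1) = 0
t_q=17/4 is in segment 3 (τ=1/4); S_3(τ)=-19701/3904

y_0=0 y_1=-1 y_2=3 y_3=-5 y_4=0
S(17/4) = -19701/3904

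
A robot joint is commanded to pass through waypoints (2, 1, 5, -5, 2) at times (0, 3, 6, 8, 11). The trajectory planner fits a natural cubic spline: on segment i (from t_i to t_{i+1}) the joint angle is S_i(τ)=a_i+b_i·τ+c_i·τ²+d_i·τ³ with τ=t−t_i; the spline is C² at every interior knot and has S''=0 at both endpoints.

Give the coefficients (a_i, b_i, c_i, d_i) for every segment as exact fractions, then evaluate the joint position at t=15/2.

  seg 0: a=2 b=-256/177 c=0 d=197/1593
  seg 1: a=1 b=335/177 c=197/177 d=-230/531
  seg 2: a=5 b=-553/177 c=-493/177 d=109/118
  seg 3: a=-5 b=-563/177 c=488/177 d=-488/1593
S(15/2) = -2677/944

Δ: Δ0=-1/3, Δ1=4/3, Δ2=-5, Δ3=7/3
row 1: diag=12, rhs=10; c'=1/4, d'=5/6
row 2: denom=10−3·1/4=37/4; d'=(-38−3·5/6)/(37/4)=-162/37
row 3: denom=10−2·8/37=354/37; d'=(44−2·-162/37)/(354/37)=976/177
back: M3=976/177
back: M2=-162/37−8/37·976/177=-986/177
back: M1=5/6−1/4·-986/177=394/177
M: M0=0, M1=394/177, M2=-986/177, M3=976/177, M4=0
seg 0: a=2, c=M0/2=0, d=(M1−M0)/(6·3)=197/1593, b=Δ0−h0·(2M0+M1)/6=-256/177
seg 1: a=1, c=M1/2=197/177, d=(M2−M1)/(6·3)=-230/531, b=Δ1−h1·(2M1+M2)/6=335/177
seg 2: a=5, c=M2/2=-493/177, d=(M3−M2)/(6·2)=109/118, b=Δ2−h2·(2M2+M3)/6=-553/177
seg 3: a=-5, c=M3/2=488/177, d=(M4−M3)/(6·3)=-488/1593, b=Δ3−h3·(2M3+M4)/6=-563/177
t_q=15/2 → seg 2, τ=3/2; S=5+-553/177·τ+-493/177·τ²+109/118·τ³=-2677/944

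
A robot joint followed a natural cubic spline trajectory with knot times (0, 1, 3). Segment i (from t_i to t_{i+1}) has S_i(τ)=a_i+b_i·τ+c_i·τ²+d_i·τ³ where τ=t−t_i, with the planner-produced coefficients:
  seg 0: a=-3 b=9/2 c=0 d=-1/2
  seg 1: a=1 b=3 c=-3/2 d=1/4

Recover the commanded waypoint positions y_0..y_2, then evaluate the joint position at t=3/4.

y_0=-3 y_1=1 y_2=3
S(3/4) = 21/128

y_0 = S_0(0) = a_0 = -3
y_1 = S_1(0) = a_1 = 1
y_2 = S_1(2) = 3
t_q=3/4 is in segment 0 (τ=3/4); S_0(τ)=21/128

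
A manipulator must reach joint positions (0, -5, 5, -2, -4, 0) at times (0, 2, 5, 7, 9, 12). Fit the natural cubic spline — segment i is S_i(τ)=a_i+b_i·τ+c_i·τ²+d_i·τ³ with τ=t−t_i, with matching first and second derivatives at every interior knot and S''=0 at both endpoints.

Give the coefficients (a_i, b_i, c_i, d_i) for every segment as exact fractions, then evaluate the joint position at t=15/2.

  seg 0: a=0 b=-4675/1086 c=0 d=245/543
  seg 1: a=-5 b=1205/1086 c=490/181 d=-2135/3258
  seg 2: a=5 b=-185/543 c=-1155/362 d=3499/4344
  seg 3: a=-2 b=-3733/1086 c=1189/724 d=-115/543
  seg 4: a=-4 b=641/1086 c=269/724 d=-269/6516
S(15/2) = -9657/2896

Δ: Δ0=-5/2, Δ1=10/3, Δ2=-7/2, Δ3=-1, Δ4=4/3
row 1: diag=10, rhs=35; c'=3/10, d'=7/2
row 2: denom=10−3·3/10=91/10; d'=(-41−3·7/2)/(91/10)=-515/91
row 3: denom=8−2·20/91=688/91; d'=(15−2·-515/91)/(688/91)=2395/688
row 4: denom=10−2·91/344=1629/172; d'=(14−2·2395/688)/(1629/172)=269/362
back: M4=269/362
back: M3=2395/688−91/344·269/362=1189/362
back: M2=-515/91−20/91·1189/362=-1155/181
back: M1=7/2−3/10·-1155/181=980/181
M: M0=0, M1=980/181, M2=-1155/181, M3=1189/362, M4=269/362, M5=0
seg 0: a=0, c=M0/2=0, d=(M1−M0)/(6·2)=245/543, b=Δ0−h0·(2M0+M1)/6=-4675/1086
seg 1: a=-5, c=M1/2=490/181, d=(M2−M1)/(6·3)=-2135/3258, b=Δ1−h1·(2M1+M2)/6=1205/1086
seg 2: a=5, c=M2/2=-1155/362, d=(M3−M2)/(6·2)=3499/4344, b=Δ2−h2·(2M2+M3)/6=-185/543
seg 3: a=-2, c=M3/2=1189/724, d=(M4−M3)/(6·2)=-115/543, b=Δ3−h3·(2M3+M4)/6=-3733/1086
seg 4: a=-4, c=M4/2=269/724, d=(M5−M4)/(6·3)=-269/6516, b=Δ4−h4·(2M4+M5)/6=641/1086
t_q=15/2 → seg 3, τ=1/2; S=-2+-3733/1086·τ+1189/724·τ²+-115/543·τ³=-9657/2896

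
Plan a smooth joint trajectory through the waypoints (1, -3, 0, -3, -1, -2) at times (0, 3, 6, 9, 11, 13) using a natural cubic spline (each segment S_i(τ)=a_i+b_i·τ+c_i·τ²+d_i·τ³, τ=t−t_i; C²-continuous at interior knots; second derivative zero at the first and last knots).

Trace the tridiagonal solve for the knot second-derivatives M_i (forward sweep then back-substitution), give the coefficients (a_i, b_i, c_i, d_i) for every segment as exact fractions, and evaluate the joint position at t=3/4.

Δ: Δ0=-4/3, Δ1=1, Δ2=-1, Δ3=1, Δ4=-1/2
row 1: diag=12, rhs=14; c'=1/4, d'=7/6
row 2: denom=12−3·1/4=45/4; d'=(-12−3·7/6)/(45/4)=-62/45
row 3: denom=10−3·4/15=46/5; d'=(12−3·-62/45)/(46/5)=121/69
row 4: denom=8−2·5/23=174/23; d'=(-9−2·121/69)/(174/23)=-863/522
back: M4=-863/522
back: M3=121/69−5/23·-863/522=1103/522
back: M2=-62/45−4/15·1103/522=-1520/783
back: M1=7/6−1/4·-1520/783=2587/1566
M: M0=0, M1=2587/1566, M2=-1520/783, M3=1103/522, M4=-863/522, M5=0
seg 0: a=1, c=M0/2=0, d=(M1−M0)/(6·3)=2587/28188, b=Δ0−h0·(2M0+M1)/6=-6763/3132
seg 1: a=-3, c=M1/2=2587/3132, d=(M2−M1)/(6·3)=-5627/28188, b=Δ1−h1·(2M1+M2)/6=499/1566
seg 2: a=0, c=M2/2=-760/783, d=(M3−M2)/(6·3)=6349/28188, b=Δ2−h2·(2M2+M3)/6=-361/3132
seg 3: a=-3, c=M3/2=1103/1044, d=(M4−M3)/(6·2)=-983/3132, b=Δ3−h3·(2M3+M4)/6=223/1566
seg 4: a=-1, c=M4/2=-863/1044, d=(M5−M4)/(6·2)=863/6264, b=Δ4−h4·(2M4+M5)/6=943/1566
t_q=3/4 → seg 0, τ=3/4; S=1+-6763/3132·τ+0·τ²+2587/28188·τ³=-12935/22272

  seg 0: a=1 b=-6763/3132 c=0 d=2587/28188
  seg 1: a=-3 b=499/1566 c=2587/3132 d=-5627/28188
  seg 2: a=0 b=-361/3132 c=-760/783 d=6349/28188
  seg 3: a=-3 b=223/1566 c=1103/1044 d=-983/3132
  seg 4: a=-1 b=943/1566 c=-863/1044 d=863/6264
S(3/4) = -12935/22272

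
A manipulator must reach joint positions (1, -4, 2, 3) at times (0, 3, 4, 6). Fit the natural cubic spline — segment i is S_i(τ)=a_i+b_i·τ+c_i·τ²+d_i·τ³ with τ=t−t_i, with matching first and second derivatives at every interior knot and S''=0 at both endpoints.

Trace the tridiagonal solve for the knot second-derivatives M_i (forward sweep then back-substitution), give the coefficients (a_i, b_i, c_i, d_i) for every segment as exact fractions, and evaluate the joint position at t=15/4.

  seg 0: a=1 b=-1397/282 c=0 d=103/282
  seg 1: a=-4 b=692/141 c=309/94 d=-619/282
  seg 2: a=2 b=1381/282 c=-155/47 d=155/282
S(15/4) = 3633/6016

Δ: Δ0=-5/3, Δ1=6, Δ2=1/2
row 1: diag=8, rhs=46; c'=1/8, d'=23/4
row 2: denom=6−1·1/8=47/8; d'=(-33−1·23/4)/(47/8)=-310/47
back: M2=-310/47
back: M1=23/4−1/8·-310/47=309/47
M: M0=0, M1=309/47, M2=-310/47, M3=0
seg 0: a=1, c=M0/2=0, d=(M1−M0)/(6·3)=103/282, b=Δ0−h0·(2M0+M1)/6=-1397/282
seg 1: a=-4, c=M1/2=309/94, d=(M2−M1)/(6·1)=-619/282, b=Δ1−h1·(2M1+M2)/6=692/141
seg 2: a=2, c=M2/2=-155/47, d=(M3−M2)/(6·2)=155/282, b=Δ2−h2·(2M2+M3)/6=1381/282
t_q=15/4 → seg 1, τ=3/4; S=-4+692/141·τ+309/94·τ²+-619/282·τ³=3633/6016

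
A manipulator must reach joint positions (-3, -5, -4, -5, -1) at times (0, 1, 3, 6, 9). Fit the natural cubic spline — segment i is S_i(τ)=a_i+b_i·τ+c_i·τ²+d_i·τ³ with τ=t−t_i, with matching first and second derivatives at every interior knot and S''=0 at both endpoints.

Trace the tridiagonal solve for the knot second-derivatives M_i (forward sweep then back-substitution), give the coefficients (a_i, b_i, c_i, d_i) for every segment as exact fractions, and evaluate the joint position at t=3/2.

Δ: Δ0=-2, Δ1=1/2, Δ2=-1/3, Δ3=4/3
row 1: diag=6, rhs=15; c'=1/3, d'=5/2
row 2: denom=10−2·1/3=28/3; d'=(-5−2·5/2)/(28/3)=-15/14
row 3: denom=12−3·9/28=309/28; d'=(10−3·-15/14)/(309/28)=370/309
back: M3=370/309
back: M2=-15/14−9/28·370/309=-150/103
back: M1=5/2−1/3·-150/103=615/206
M: M0=0, M1=615/206, M2=-150/103, M3=370/309, M4=0
seg 0: a=-3, c=M0/2=0, d=(M1−M0)/(6·1)=205/412, b=Δ0−h0·(2M0+M1)/6=-1029/412
seg 1: a=-5, c=M1/2=615/412, d=(M2−M1)/(6·2)=-305/824, b=Δ1−h1·(2M1+M2)/6=-207/206
seg 2: a=-4, c=M2/2=-75/103, d=(M3−M2)/(6·3)=410/2781, b=Δ2−h2·(2M2+M3)/6=54/103
seg 3: a=-5, c=M3/2=185/309, d=(M4−M3)/(6·3)=-185/2781, b=Δ3−h3·(2M3+M4)/6=14/103
t_q=3/2 → seg 1, τ=1/2; S=-5+-207/206·τ+615/412·τ²+-305/824·τ³=-34117/6592

  seg 0: a=-3 b=-1029/412 c=0 d=205/412
  seg 1: a=-5 b=-207/206 c=615/412 d=-305/824
  seg 2: a=-4 b=54/103 c=-75/103 d=410/2781
  seg 3: a=-5 b=14/103 c=185/309 d=-185/2781
S(3/2) = -34117/6592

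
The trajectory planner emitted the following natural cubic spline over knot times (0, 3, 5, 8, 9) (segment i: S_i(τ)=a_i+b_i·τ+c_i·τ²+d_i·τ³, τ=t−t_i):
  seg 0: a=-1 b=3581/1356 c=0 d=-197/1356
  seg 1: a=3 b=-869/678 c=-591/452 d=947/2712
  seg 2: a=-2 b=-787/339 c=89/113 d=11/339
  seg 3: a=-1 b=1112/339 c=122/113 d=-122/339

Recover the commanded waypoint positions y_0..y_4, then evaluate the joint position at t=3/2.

y_0=-1 y_1=3 y_2=-2 y_3=-1 y_4=3
S(3/2) = 8935/3616

y_0 = S_0(0) = a_0 = -1
y_1 = S_1(0) = a_1 = 3
y_2 = S_2(0) = a_2 = -2
y_3 = S_3(0) = a_3 = -1
y_4 = S_3(1) = 3
t_q=3/2 is in segment 0 (τ=3/2); S_0(τ)=8935/3616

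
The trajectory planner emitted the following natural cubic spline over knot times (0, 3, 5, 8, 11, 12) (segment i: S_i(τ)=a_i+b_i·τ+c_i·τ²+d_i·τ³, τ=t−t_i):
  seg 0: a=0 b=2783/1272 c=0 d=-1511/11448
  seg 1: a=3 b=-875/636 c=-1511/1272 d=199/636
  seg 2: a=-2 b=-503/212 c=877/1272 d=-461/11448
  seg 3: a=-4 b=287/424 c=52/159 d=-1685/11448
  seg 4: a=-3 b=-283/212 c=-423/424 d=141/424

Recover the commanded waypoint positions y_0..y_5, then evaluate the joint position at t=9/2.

y_0=0 y_1=3 y_2=-2 y_3=-4 y_4=-3 y_5=-5
S(9/2) = -577/848

y_0 = S_0(0) = a_0 = 0
y_1 = S_1(0) = a_1 = 3
y_2 = S_2(0) = a_2 = -2
y_3 = S_3(0) = a_3 = -4
y_4 = S_4(0) = a_4 = -3
y_5 = S_4(1) = -5
t_q=9/2 is in segment 1 (τ=3/2); S_1(τ)=-577/848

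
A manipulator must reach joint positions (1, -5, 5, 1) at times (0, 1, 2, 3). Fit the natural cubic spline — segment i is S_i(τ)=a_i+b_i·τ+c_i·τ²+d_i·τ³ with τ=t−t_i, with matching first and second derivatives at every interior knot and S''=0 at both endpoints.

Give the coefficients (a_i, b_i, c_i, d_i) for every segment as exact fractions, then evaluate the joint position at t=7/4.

Δ: Δ0=-6, Δ1=10, Δ2=-4
row 1: diag=4, rhs=96; c'=1/4, d'=24
row 2: denom=4−1·1/4=15/4; d'=(-84−1·24)/(15/4)=-144/5
back: M2=-144/5
back: M1=24−1/4·-144/5=156/5
M: M0=0, M1=156/5, M2=-144/5, M3=0
seg 0: a=1, c=M0/2=0, d=(M1−M0)/(6·1)=26/5, b=Δ0−h0·(2M0+M1)/6=-56/5
seg 1: a=-5, c=M1/2=78/5, d=(M2−M1)/(6·1)=-10, b=Δ1−h1·(2M1+M2)/6=22/5
seg 2: a=5, c=M2/2=-72/5, d=(M3−M2)/(6·1)=24/5, b=Δ2−h2·(2M2+M3)/6=28/5
t_q=7/4 → seg 1, τ=3/4; S=-5+22/5·τ+78/5·τ²+-10·τ³=457/160

  seg 0: a=1 b=-56/5 c=0 d=26/5
  seg 1: a=-5 b=22/5 c=78/5 d=-10
  seg 2: a=5 b=28/5 c=-72/5 d=24/5
S(7/4) = 457/160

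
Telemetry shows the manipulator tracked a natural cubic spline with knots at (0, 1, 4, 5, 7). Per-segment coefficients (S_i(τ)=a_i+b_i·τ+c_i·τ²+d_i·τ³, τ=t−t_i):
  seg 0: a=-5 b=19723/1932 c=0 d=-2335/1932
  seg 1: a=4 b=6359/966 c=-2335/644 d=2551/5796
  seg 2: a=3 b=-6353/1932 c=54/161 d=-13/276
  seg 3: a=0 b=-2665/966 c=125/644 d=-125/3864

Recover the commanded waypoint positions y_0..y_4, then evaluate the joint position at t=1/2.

y_0 = S_0(0) = a_0 = -5
y_1 = S_1(0) = a_1 = 4
y_2 = S_2(0) = a_2 = 3
y_3 = S_3(0) = a_3 = 0
y_4 = S_3(2) = -5
t_q=1/2 is in segment 0 (τ=1/2); S_0(τ)=-241/5152

y_0=-5 y_1=4 y_2=3 y_3=0 y_4=-5
S(1/2) = -241/5152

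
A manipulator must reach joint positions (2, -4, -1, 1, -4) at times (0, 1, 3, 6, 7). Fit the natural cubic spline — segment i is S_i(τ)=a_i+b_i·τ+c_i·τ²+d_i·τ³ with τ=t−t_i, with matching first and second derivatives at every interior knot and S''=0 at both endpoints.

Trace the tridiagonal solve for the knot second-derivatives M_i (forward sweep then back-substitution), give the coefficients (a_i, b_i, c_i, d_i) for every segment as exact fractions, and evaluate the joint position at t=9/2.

  seg 0: a=2 b=-17255/2364 c=0 d=3071/2364
  seg 1: a=-4 b=-4021/1182 c=3071/788 d=-3419/4728
  seg 2: a=-1 b=2074/591 c=-87/197 d=-299/1773
  seg 3: a=1 b=-2183/591 c=-386/197 d=386/591
S(9/2) = 4257/1576

Δ: Δ0=-6, Δ1=3/2, Δ2=2/3, Δ3=-5
row 1: diag=6, rhs=45; c'=1/3, d'=15/2
row 2: denom=10−2·1/3=28/3; d'=(-5−2·15/2)/(28/3)=-15/7
row 3: denom=8−3·9/28=197/28; d'=(-34−3·-15/7)/(197/28)=-772/197
back: M3=-772/197
back: M2=-15/7−9/28·-772/197=-174/197
back: M1=15/2−1/3·-174/197=3071/394
M: M0=0, M1=3071/394, M2=-174/197, M3=-772/197, M4=0
seg 0: a=2, c=M0/2=0, d=(M1−M0)/(6·1)=3071/2364, b=Δ0−h0·(2M0+M1)/6=-17255/2364
seg 1: a=-4, c=M1/2=3071/788, d=(M2−M1)/(6·2)=-3419/4728, b=Δ1−h1·(2M1+M2)/6=-4021/1182
seg 2: a=-1, c=M2/2=-87/197, d=(M3−M2)/(6·3)=-299/1773, b=Δ2−h2·(2M2+M3)/6=2074/591
seg 3: a=1, c=M3/2=-386/197, d=(M4−M3)/(6·1)=386/591, b=Δ3−h3·(2M3+M4)/6=-2183/591
t_q=9/2 → seg 2, τ=3/2; S=-1+2074/591·τ+-87/197·τ²+-299/1773·τ³=4257/1576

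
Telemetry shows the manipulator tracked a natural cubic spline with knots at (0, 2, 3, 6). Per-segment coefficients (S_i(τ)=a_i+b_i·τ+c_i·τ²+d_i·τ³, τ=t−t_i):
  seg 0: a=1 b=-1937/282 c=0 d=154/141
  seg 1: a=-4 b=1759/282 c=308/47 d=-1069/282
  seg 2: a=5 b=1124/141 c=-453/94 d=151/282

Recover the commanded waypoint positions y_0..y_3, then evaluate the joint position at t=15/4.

y_0 = S_0(0) = a_0 = 1
y_1 = S_1(0) = a_1 = -4
y_2 = S_2(0) = a_2 = 5
y_3 = S_2(3) = 0
t_q=15/4 is in segment 2 (τ=3/4); S_2(τ)=51099/6016

y_0=1 y_1=-4 y_2=5 y_3=0
S(15/4) = 51099/6016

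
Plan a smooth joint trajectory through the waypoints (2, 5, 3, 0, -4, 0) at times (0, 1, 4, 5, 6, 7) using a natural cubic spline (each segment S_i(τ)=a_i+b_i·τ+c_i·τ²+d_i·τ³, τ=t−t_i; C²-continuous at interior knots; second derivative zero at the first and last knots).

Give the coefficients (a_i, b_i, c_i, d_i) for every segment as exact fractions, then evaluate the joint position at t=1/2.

Δ: Δ0=3, Δ1=-2/3, Δ2=-3, Δ3=-4, Δ4=4
row 1: diag=8, rhs=-22; c'=3/8, d'=-11/4
row 2: denom=8−3·3/8=55/8; d'=(-14−3·-11/4)/(55/8)=-46/55
row 3: denom=4−1·8/55=212/55; d'=(-6−1·-46/55)/(212/55)=-71/53
row 4: denom=4−1·55/212=793/212; d'=(48−1·-71/53)/(793/212)=10460/793
back: M4=10460/793
back: M3=-71/53−55/212·10460/793=-3776/793
back: M2=-46/55−8/55·-3776/793=-114/793
back: M1=-11/4−3/8·-114/793=-2138/793
M: M0=0, M1=-2138/793, M2=-114/793, M3=-3776/793, M4=10460/793, M5=0
seg 0: a=2, c=M0/2=0, d=(M1−M0)/(6·1)=-1069/2379, b=Δ0−h0·(2M0+M1)/6=8206/2379
seg 1: a=5, c=M1/2=-1069/793, d=(M2−M1)/(6·3)=1012/7137, b=Δ1−h1·(2M1+M2)/6=4999/2379
seg 2: a=3, c=M2/2=-57/793, d=(M3−M2)/(6·1)=-1831/2379, b=Δ2−h2·(2M2+M3)/6=-395/183
seg 3: a=0, c=M3/2=-1888/793, d=(M4−M3)/(6·1)=7118/2379, b=Δ3−h3·(2M3+M4)/6=-10970/2379
seg 4: a=-4, c=M4/2=5230/793, d=(M5−M4)/(6·1)=-5230/2379, b=Δ4−h4·(2M4+M5)/6=-944/2379
t_q=1/2 → seg 0, τ=1/2; S=2+8206/2379·τ+0·τ²+-1069/2379·τ³=23273/6344

  seg 0: a=2 b=8206/2379 c=0 d=-1069/2379
  seg 1: a=5 b=4999/2379 c=-1069/793 d=1012/7137
  seg 2: a=3 b=-395/183 c=-57/793 d=-1831/2379
  seg 3: a=0 b=-10970/2379 c=-1888/793 d=7118/2379
  seg 4: a=-4 b=-944/2379 c=5230/793 d=-5230/2379
S(1/2) = 23273/6344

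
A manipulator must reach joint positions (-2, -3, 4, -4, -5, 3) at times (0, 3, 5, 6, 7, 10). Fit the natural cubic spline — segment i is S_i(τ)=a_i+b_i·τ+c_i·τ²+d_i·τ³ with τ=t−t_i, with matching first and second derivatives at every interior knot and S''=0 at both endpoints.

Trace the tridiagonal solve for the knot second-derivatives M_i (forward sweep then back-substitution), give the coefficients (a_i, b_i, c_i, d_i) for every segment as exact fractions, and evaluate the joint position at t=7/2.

Δ: Δ0=-1/3, Δ1=7/2, Δ2=-8, Δ3=-1, Δ4=8/3
row 1: diag=10, rhs=23; c'=1/5, d'=23/10
row 2: denom=6−2·1/5=28/5; d'=(-69−2·23/10)/(28/5)=-92/7
row 3: denom=4−1·5/28=107/28; d'=(42−1·-92/7)/(107/28)=1544/107
row 4: denom=8−1·28/107=828/107; d'=(22−1·1544/107)/(828/107)=45/46
back: M4=45/46
back: M3=1544/107−28/107·45/46=326/23
back: M2=-92/7−5/28·326/23=-721/46
back: M1=23/10−1/5·-721/46=125/23
M: M0=0, M1=125/23, M2=-721/46, M3=326/23, M4=45/46, M5=0
seg 0: a=-2, c=M0/2=0, d=(M1−M0)/(6·3)=125/414, b=Δ0−h0·(2M0+M1)/6=-421/138
seg 1: a=-3, c=M1/2=125/46, d=(M2−M1)/(6·2)=-971/552, b=Δ1−h1·(2M1+M2)/6=352/69
seg 2: a=4, c=M2/2=-721/92, d=(M3−M2)/(6·1)=1373/276, b=Δ2−h2·(2M2+M3)/6=-709/138
seg 3: a=-4, c=M3/2=163/23, d=(M4−M3)/(6·1)=-607/276, b=Δ3−h3·(2M3+M4)/6=-1625/276
seg 4: a=-5, c=M4/2=45/92, d=(M5−M4)/(6·3)=-5/92, b=Δ4−h4·(2M4+M5)/6=233/138
t_q=7/2 → seg 1, τ=1/2; S=-3+352/69·τ+125/46·τ²+-971/552·τ³=15/1472

  seg 0: a=-2 b=-421/138 c=0 d=125/414
  seg 1: a=-3 b=352/69 c=125/46 d=-971/552
  seg 2: a=4 b=-709/138 c=-721/92 d=1373/276
  seg 3: a=-4 b=-1625/276 c=163/23 d=-607/276
  seg 4: a=-5 b=233/138 c=45/92 d=-5/92
S(7/2) = 15/1472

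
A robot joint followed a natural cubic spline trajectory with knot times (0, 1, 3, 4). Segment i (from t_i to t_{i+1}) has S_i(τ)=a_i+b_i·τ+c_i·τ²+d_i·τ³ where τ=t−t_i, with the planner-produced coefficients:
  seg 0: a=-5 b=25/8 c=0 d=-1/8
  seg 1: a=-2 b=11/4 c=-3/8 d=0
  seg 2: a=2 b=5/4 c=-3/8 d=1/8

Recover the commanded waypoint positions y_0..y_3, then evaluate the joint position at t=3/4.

y_0=-5 y_1=-2 y_2=2 y_3=3
S(3/4) = -1387/512

y_0 = S_0(0) = a_0 = -5
y_1 = S_1(0) = a_1 = -2
y_2 = S_2(0) = a_2 = 2
y_3 = S_2(1) = 3
t_q=3/4 is in segment 0 (τ=3/4); S_0(τ)=-1387/512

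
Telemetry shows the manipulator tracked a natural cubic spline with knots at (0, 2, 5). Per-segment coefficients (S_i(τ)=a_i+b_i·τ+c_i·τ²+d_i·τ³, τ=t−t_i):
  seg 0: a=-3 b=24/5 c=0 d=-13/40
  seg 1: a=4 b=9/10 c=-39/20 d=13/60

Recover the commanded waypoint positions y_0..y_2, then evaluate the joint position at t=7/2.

y_0=-3 y_1=4 y_2=-5
S(7/2) = 271/160

y_0 = S_0(0) = a_0 = -3
y_1 = S_1(0) = a_1 = 4
y_2 = S_1(3) = -5
t_q=7/2 is in segment 1 (τ=3/2); S_1(τ)=271/160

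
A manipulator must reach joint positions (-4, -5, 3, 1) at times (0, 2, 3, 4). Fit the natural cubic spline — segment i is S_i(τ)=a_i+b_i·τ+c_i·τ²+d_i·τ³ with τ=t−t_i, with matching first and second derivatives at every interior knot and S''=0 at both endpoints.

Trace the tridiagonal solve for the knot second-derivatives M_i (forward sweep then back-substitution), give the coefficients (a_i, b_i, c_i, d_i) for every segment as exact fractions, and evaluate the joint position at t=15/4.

Δ: Δ0=-1/2, Δ1=8, Δ2=-2
row 1: diag=6, rhs=51; c'=1/6, d'=17/2
row 2: denom=4−1·1/6=23/6; d'=(-60−1·17/2)/(23/6)=-411/23
back: M2=-411/23
back: M1=17/2−1/6·-411/23=264/23
M: M0=0, M1=264/23, M2=-411/23, M3=0
seg 0: a=-4, c=M0/2=0, d=(M1−M0)/(6·2)=22/23, b=Δ0−h0·(2M0+M1)/6=-199/46
seg 1: a=-5, c=M1/2=132/23, d=(M2−M1)/(6·1)=-225/46, b=Δ1−h1·(2M1+M2)/6=329/46
seg 2: a=3, c=M2/2=-411/46, d=(M3−M2)/(6·1)=137/46, b=Δ2−h2·(2M2+M3)/6=91/23
t_q=15/4 → seg 2, τ=3/4; S=3+91/23·τ+-411/46·τ²+137/46·τ³=6471/2944

  seg 0: a=-4 b=-199/46 c=0 d=22/23
  seg 1: a=-5 b=329/46 c=132/23 d=-225/46
  seg 2: a=3 b=91/23 c=-411/46 d=137/46
S(15/4) = 6471/2944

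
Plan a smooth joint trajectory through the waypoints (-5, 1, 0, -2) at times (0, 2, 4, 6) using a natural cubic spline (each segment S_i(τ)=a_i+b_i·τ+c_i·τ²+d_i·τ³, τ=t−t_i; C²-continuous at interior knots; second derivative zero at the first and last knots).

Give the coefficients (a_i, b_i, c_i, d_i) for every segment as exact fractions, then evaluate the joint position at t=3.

  seg 0: a=-5 b=39/10 c=0 d=-9/40
  seg 1: a=1 b=6/5 c=-27/20 d=1/4
  seg 2: a=0 b=-6/5 c=3/20 d=-1/40
S(3) = 11/10

Δ: Δ0=3, Δ1=-1/2, Δ2=-1
row 1: diag=8, rhs=-21; c'=1/4, d'=-21/8
row 2: denom=8−2·1/4=15/2; d'=(-3−2·-21/8)/(15/2)=3/10
back: M2=3/10
back: M1=-21/8−1/4·3/10=-27/10
M: M0=0, M1=-27/10, M2=3/10, M3=0
seg 0: a=-5, c=M0/2=0, d=(M1−M0)/(6·2)=-9/40, b=Δ0−h0·(2M0+M1)/6=39/10
seg 1: a=1, c=M1/2=-27/20, d=(M2−M1)/(6·2)=1/4, b=Δ1−h1·(2M1+M2)/6=6/5
seg 2: a=0, c=M2/2=3/20, d=(M3−M2)/(6·2)=-1/40, b=Δ2−h2·(2M2+M3)/6=-6/5
t_q=3 → seg 1, τ=1; S=1+6/5·τ+-27/20·τ²+1/4·τ³=11/10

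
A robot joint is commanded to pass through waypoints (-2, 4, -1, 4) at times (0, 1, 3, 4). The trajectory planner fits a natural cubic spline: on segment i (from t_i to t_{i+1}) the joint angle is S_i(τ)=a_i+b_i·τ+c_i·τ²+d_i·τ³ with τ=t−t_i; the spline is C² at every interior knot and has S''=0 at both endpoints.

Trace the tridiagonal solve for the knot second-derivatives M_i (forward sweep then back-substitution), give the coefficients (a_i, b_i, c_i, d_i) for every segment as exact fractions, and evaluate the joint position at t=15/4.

  seg 0: a=-2 b=129/16 c=0 d=-33/16
  seg 1: a=4 b=15/8 c=-99/16 d=2
  seg 2: a=-1 b=9/8 c=93/16 d=-31/16
S(15/4) = 2351/1024

Δ: Δ0=6, Δ1=-5/2, Δ2=5
row 1: diag=6, rhs=-51; c'=1/3, d'=-17/2
row 2: denom=6−2·1/3=16/3; d'=(45−2·-17/2)/(16/3)=93/8
back: M2=93/8
back: M1=-17/2−1/3·93/8=-99/8
M: M0=0, M1=-99/8, M2=93/8, M3=0
seg 0: a=-2, c=M0/2=0, d=(M1−M0)/(6·1)=-33/16, b=Δ0−h0·(2M0+M1)/6=129/16
seg 1: a=4, c=M1/2=-99/16, d=(M2−M1)/(6·2)=2, b=Δ1−h1·(2M1+M2)/6=15/8
seg 2: a=-1, c=M2/2=93/16, d=(M3−M2)/(6·1)=-31/16, b=Δ2−h2·(2M2+M3)/6=9/8
t_q=15/4 → seg 2, τ=3/4; S=-1+9/8·τ+93/16·τ²+-31/16·τ³=2351/1024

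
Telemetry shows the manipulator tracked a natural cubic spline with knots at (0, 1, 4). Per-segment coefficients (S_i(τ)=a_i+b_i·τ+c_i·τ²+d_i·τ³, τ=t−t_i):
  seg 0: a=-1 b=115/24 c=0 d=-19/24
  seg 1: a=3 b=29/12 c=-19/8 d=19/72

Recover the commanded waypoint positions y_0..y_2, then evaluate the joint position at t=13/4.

y_0=-1 y_1=3 y_2=-4
S(13/4) = -297/512

y_0 = S_0(0) = a_0 = -1
y_1 = S_1(0) = a_1 = 3
y_2 = S_1(3) = -4
t_q=13/4 is in segment 1 (τ=9/4); S_1(τ)=-297/512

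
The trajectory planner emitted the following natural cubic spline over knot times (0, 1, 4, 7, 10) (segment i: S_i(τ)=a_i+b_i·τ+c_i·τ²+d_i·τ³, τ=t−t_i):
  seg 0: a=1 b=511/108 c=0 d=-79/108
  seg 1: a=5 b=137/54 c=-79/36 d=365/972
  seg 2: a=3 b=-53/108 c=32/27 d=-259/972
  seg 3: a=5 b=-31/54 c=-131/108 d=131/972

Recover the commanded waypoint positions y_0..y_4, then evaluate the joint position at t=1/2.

y_0 = S_0(0) = a_0 = 1
y_1 = S_1(0) = a_1 = 5
y_2 = S_2(0) = a_2 = 3
y_3 = S_3(0) = a_3 = 5
y_4 = S_3(3) = -4
t_q=1/2 is in segment 0 (τ=1/2); S_0(τ)=943/288

y_0=1 y_1=5 y_2=3 y_3=5 y_4=-4
S(1/2) = 943/288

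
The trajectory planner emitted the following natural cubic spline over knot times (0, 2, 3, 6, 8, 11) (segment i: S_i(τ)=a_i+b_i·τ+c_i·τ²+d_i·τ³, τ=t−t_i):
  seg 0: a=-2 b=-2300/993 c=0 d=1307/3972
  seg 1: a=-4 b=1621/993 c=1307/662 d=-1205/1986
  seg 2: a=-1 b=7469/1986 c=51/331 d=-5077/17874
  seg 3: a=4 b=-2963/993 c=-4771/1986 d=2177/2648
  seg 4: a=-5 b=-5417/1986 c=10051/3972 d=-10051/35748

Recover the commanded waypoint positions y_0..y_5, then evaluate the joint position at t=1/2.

y_0=-2 y_1=-4 y_2=-1 y_3=4 y_4=-5 y_5=2
S(1/2) = -33015/10592

y_0 = S_0(0) = a_0 = -2
y_1 = S_1(0) = a_1 = -4
y_2 = S_2(0) = a_2 = -1
y_3 = S_3(0) = a_3 = 4
y_4 = S_4(0) = a_4 = -5
y_5 = S_4(3) = 2
t_q=1/2 is in segment 0 (τ=1/2); S_0(τ)=-33015/10592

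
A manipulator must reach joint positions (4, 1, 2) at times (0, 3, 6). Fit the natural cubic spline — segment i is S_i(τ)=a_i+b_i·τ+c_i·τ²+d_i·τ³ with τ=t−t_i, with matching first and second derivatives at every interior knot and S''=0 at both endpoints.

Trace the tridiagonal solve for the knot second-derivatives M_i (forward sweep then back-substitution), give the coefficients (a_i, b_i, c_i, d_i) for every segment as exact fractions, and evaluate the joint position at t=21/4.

  seg 0: a=4 b=-4/3 c=0 d=1/27
  seg 1: a=1 b=-1/3 c=1/3 d=-1/27
S(21/4) = 97/64

Δ: Δ0=-1, Δ1=1/3
row 1: diag=12, rhs=8; c'=1/4, d'=2/3
back: M1=2/3
M: M0=0, M1=2/3, M2=0
seg 0: a=4, c=M0/2=0, d=(M1−M0)/(6·3)=1/27, b=Δ0−h0·(2M0+M1)/6=-4/3
seg 1: a=1, c=M1/2=1/3, d=(M2−M1)/(6·3)=-1/27, b=Δ1−h1·(2M1+M2)/6=-1/3
t_q=21/4 → seg 1, τ=9/4; S=1+-1/3·τ+1/3·τ²+-1/27·τ³=97/64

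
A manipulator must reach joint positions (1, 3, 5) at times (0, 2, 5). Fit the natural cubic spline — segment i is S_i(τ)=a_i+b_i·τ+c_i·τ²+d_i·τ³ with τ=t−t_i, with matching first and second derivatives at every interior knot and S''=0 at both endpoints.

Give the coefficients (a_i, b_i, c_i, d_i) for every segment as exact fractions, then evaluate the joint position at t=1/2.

  seg 0: a=1 b=16/15 c=0 d=-1/60
  seg 1: a=3 b=13/15 c=-1/10 d=1/90
S(1/2) = 49/32

Δ: Δ0=1, Δ1=2/3
row 1: diag=10, rhs=-2; c'=3/10, d'=-1/5
back: M1=-1/5
M: M0=0, M1=-1/5, M2=0
seg 0: a=1, c=M0/2=0, d=(M1−M0)/(6·2)=-1/60, b=Δ0−h0·(2M0+M1)/6=16/15
seg 1: a=3, c=M1/2=-1/10, d=(M2−M1)/(6·3)=1/90, b=Δ1−h1·(2M1+M2)/6=13/15
t_q=1/2 → seg 0, τ=1/2; S=1+16/15·τ+0·τ²+-1/60·τ³=49/32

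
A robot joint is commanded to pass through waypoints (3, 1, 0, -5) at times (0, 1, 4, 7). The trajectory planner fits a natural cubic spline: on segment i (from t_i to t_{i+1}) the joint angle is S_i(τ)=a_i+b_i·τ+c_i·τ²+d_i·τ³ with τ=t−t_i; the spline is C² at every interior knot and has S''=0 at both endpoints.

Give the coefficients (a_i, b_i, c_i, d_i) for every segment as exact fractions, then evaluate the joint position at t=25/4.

Δ: Δ0=-2, Δ1=-1/3, Δ2=-5/3
row 1: diag=8, rhs=10; c'=3/8, d'=5/4
row 2: denom=12−3·3/8=87/8; d'=(-8−3·5/4)/(87/8)=-94/87
back: M2=-94/87
back: M1=5/4−3/8·-94/87=48/29
M: M0=0, M1=48/29, M2=-94/87, M3=0
seg 0: a=3, c=M0/2=0, d=(M1−M0)/(6·1)=8/29, b=Δ0−h0·(2M0+M1)/6=-66/29
seg 1: a=1, c=M1/2=24/29, d=(M2−M1)/(6·3)=-119/783, b=Δ1−h1·(2M1+M2)/6=-42/29
seg 2: a=0, c=M2/2=-47/87, d=(M3−M2)/(6·3)=47/783, b=Δ2−h2·(2M2+M3)/6=-17/29
t_q=25/4 → seg 2, τ=9/4; S=0+-17/29·τ+-47/87·τ²+47/783·τ³=-6255/1856

  seg 0: a=3 b=-66/29 c=0 d=8/29
  seg 1: a=1 b=-42/29 c=24/29 d=-119/783
  seg 2: a=0 b=-17/29 c=-47/87 d=47/783
S(25/4) = -6255/1856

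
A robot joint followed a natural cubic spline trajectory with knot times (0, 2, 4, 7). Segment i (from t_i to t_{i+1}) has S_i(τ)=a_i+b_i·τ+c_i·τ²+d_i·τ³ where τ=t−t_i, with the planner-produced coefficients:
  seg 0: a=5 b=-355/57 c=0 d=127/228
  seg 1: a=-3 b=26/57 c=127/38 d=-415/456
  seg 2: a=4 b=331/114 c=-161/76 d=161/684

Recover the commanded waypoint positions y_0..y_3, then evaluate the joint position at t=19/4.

y_0=5 y_1=-3 y_2=4 y_3=0
S(19/4) = 24735/4864

y_0 = S_0(0) = a_0 = 5
y_1 = S_1(0) = a_1 = -3
y_2 = S_2(0) = a_2 = 4
y_3 = S_2(3) = 0
t_q=19/4 is in segment 2 (τ=3/4); S_2(τ)=24735/4864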